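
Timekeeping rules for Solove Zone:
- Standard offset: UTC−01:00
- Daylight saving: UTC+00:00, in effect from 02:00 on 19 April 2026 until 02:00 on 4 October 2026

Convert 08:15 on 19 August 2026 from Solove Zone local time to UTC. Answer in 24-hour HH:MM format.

Daylight saving runs 19 April – 4 October; 19 August 2026 is inside that window, so Solove Zone is at UTC+00:00.
08:15 local − 0h = 08:15 UTC.

08:15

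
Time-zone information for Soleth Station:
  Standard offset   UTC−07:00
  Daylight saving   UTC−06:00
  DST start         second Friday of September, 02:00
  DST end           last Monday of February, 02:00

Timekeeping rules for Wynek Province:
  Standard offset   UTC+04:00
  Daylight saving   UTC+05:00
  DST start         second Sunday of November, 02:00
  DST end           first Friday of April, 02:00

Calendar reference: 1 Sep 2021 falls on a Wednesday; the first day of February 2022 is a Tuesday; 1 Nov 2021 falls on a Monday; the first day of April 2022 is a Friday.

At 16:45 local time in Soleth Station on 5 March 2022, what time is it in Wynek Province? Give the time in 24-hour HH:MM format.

04:45

1 September 2021 is a Wednesday, so the first Friday is September 3 and the second is September 10.
1 February 2022 is a Tuesday, so Mondays fall on 7, 14, 21, 28; the last is February 28.
5 March 2022 is outside the daylight-saving period (10 September 2021 – 28 February 2022), so Soleth Station is on standard time, UTC−07:00.
16:45 Soleth Station + 7h = 23:45 UTC.
1 November 2021 is a Monday, so the first Sunday is November 7 and the second is November 14.
1 April 2022 is a Friday, so the first Friday is April 1.
At the standard offset (UTC+04:00), 23:45 UTC + 4h = 03:45 Wynek Province standard time (rolling into the next day, 6 March 2022).
The standard-time date in Wynek Province, 6 March 2022, falls between 14 November 2021 and 1 April 2022, so daylight saving is in effect and Wynek Province is at UTC+05:00.
23:45 UTC + 5h = 04:45 Wynek Province (rolling into the next day, 6 March 2022).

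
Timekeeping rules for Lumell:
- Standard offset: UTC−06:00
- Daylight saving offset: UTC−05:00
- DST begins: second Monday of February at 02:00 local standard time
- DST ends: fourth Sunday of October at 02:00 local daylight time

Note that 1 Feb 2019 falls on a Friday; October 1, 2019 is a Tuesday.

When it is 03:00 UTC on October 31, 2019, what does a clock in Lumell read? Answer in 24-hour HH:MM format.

1 February 2019 is a Friday, so the first Monday is February 4 and the second is February 11.
1 October 2019 is a Tuesday, so the first Sunday is October 6 and the fourth is October 27.
At the standard offset (UTC−06:00), 03:00 UTC − 6h = 21:00 Lumell standard time (rolling into the previous day, 30 October 2019).
The standard-time date in Lumell, October 30, 2019, is outside the daylight-saving period (11 February – 27 October), so Lumell is on standard time, UTC−06:00.
03:00 UTC − 6h = 21:00 local (rolling into the previous day, 30 October 2019).

21:00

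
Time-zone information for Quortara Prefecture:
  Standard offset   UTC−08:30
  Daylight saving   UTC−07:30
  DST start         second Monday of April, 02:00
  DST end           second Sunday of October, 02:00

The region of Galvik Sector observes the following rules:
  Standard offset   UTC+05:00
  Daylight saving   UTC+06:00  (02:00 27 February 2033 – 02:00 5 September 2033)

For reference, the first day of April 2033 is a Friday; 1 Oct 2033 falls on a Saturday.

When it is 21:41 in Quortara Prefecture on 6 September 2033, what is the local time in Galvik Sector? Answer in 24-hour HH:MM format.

10:11

1 April 2033 is a Friday, so the first Monday is April 4 and the second is April 11.
1 October 2033 is a Saturday, so the first Sunday is October 2 and the second is October 9.
6 September 2033 lies within the daylight-saving period (11 April – 9 October), so Quortara Prefecture is on daylight time, UTC−07:30.
21:41 Quortara Prefecture + 7h30m = 05:11 UTC (rolling into the next day, 7 September 2033).
At the standard offset (UTC+05:00), 05:11 UTC + 5h = 10:11 Galvik Sector standard time.
The standard-time date in Galvik Sector, 7 September 2033, is outside the daylight-saving period (27 February – 5 September), so Galvik Sector is on standard time, UTC+05:00.
05:11 UTC + 5h = 10:11 Galvik Sector.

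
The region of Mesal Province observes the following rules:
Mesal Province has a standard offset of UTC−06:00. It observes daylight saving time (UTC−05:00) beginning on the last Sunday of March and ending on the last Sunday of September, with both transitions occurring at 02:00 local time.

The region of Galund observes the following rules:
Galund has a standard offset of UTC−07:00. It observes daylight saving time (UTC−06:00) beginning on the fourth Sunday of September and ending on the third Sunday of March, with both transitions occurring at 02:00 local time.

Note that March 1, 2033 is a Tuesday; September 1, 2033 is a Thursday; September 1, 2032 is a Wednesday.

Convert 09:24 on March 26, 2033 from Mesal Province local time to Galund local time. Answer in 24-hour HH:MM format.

08:24

1 March 2033 is a Tuesday, so Sundays fall on 6, 13, 20, 27; the last is March 27.
1 September 2033 is a Thursday, so Sundays fall on 4, 11, 18, 25; the last is September 25.
March 26, 2033 is outside the daylight-saving period (27 March – 25 September), so Mesal Province is on standard time, UTC−06:00.
09:24 Mesal Province + 6h = 15:24 UTC.
1 September 2032 is a Wednesday, so the first Sunday is September 5 and the fourth is September 26.
1 March 2033 is a Tuesday, so the first Sunday is March 6 and the third is March 20.
At the standard offset (UTC−07:00), 15:24 UTC − 7h = 08:24 Galund standard time.
Daylight saving runs 26 September 2032 – 20 March 2033; the standard-time date in Galund, March 26, 2033, is outside that window, so Galund is on standard time at UTC−07:00.
15:24 UTC − 7h = 08:24 Galund.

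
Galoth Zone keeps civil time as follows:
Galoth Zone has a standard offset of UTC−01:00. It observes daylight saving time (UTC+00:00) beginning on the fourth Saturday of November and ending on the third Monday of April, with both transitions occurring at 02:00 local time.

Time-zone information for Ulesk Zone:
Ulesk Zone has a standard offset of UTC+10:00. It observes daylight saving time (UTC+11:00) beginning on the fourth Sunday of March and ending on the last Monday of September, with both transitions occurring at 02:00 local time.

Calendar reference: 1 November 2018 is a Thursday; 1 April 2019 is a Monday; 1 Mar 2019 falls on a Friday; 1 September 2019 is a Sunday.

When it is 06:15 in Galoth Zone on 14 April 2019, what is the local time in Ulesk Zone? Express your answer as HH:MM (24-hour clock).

17:15

1 November 2018 is a Thursday, so the first Saturday is November 3 and the fourth is November 24.
1 April 2019 is a Monday, so the first Monday is April 1 and the third is April 15.
14 April 2019 falls between 24 November 2018 and 15 April 2019, so daylight saving is in effect and Galoth Zone is at UTC+00:00.
06:15 Galoth Zone − 0h = 06:15 UTC.
1 March 2019 is a Friday, so the first Sunday is March 3 and the fourth is March 24.
1 September 2019 is a Sunday, so Mondays fall on 2, 9, 16, 23, 30; the last is September 30.
At the standard offset (UTC+10:00), 06:15 UTC + 10h = 16:15 Ulesk Zone standard time.
Daylight saving runs 24 March – 30 September; the standard-time date in Ulesk Zone, 14 April 2019, is inside that window, so Ulesk Zone is at UTC+11:00.
06:15 UTC + 11h = 17:15 Ulesk Zone.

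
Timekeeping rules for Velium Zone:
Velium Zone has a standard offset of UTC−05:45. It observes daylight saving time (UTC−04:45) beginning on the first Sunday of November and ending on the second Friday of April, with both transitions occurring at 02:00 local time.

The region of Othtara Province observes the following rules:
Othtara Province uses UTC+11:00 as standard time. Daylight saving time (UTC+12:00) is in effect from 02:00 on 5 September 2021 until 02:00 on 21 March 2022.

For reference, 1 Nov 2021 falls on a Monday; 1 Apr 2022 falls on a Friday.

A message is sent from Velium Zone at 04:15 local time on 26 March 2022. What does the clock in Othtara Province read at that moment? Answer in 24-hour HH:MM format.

20:00

1 November 2021 is a Monday, so the first Sunday is November 7.
1 April 2022 is a Friday, so the first Friday is April 1 and the second is April 8.
26 March 2022 lies within the daylight-saving period (7 November 2021 – 8 April 2022), so Velium Zone is on daylight time, UTC−04:45.
04:15 Velium Zone + 4h45m = 09:00 UTC.
At the standard offset (UTC+11:00), 09:00 UTC + 11h = 20:00 Othtara Province standard time.
Daylight saving runs 5 September 2021 – 21 March 2022; the standard-time date in Othtara Province, 26 March 2022, is outside that window, so Othtara Province is on standard time at UTC+11:00.
09:00 UTC + 11h = 20:00 Othtara Province.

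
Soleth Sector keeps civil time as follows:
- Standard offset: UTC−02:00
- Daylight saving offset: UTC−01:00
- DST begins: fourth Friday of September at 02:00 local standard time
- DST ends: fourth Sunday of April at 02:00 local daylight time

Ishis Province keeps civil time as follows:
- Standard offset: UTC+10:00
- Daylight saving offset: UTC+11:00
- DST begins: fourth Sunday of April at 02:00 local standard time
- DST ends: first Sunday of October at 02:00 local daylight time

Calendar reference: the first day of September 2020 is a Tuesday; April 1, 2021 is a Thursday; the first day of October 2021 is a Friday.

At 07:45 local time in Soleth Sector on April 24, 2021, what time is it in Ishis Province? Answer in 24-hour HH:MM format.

1 September 2020 is a Tuesday, so the first Friday is September 4 and the fourth is September 25.
1 April 2021 is a Thursday, so the first Sunday is April 4 and the fourth is April 25.
April 24, 2021 falls between 25 September 2020 and 25 April 2021, so daylight saving is in effect and Soleth Sector is at UTC−01:00.
07:45 Soleth Sector + 1h = 08:45 UTC.
1 April 2021 is a Thursday, so the first Sunday is April 4 and the fourth is April 25.
1 October 2021 is a Friday, so the first Sunday is October 3.
At the standard offset (UTC+10:00), 08:45 UTC + 10h = 18:45 Ishis Province standard time.
The standard-time date in Ishis Province, April 24, 2021, does not fall between 25 April and 3 October, so daylight saving is not in effect and Ishis Province is at UTC+10:00.
08:45 UTC + 10h = 18:45 Ishis Province.

18:45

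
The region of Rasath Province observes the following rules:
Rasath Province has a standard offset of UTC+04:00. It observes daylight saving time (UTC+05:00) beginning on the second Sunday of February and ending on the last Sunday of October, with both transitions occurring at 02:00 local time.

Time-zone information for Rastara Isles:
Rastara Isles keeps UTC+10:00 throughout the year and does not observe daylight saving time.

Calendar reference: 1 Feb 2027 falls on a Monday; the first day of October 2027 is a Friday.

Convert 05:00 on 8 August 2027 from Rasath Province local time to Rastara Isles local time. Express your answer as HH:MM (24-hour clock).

1 February 2027 is a Monday, so the first Sunday is February 7 and the second is February 14.
1 October 2027 is a Friday, so Sundays fall on 3, 10, 17, 24, 31; the last is October 31.
8 August 2027 falls between 14 February and 31 October, so daylight saving is in effect and Rasath Province is at UTC+05:00.
05:00 Rasath Province − 5h = 00:00 UTC.
Rastara Isles stays on UTC+10:00 all year.
00:00 UTC + 10h = 10:00 Rastara Isles.

10:00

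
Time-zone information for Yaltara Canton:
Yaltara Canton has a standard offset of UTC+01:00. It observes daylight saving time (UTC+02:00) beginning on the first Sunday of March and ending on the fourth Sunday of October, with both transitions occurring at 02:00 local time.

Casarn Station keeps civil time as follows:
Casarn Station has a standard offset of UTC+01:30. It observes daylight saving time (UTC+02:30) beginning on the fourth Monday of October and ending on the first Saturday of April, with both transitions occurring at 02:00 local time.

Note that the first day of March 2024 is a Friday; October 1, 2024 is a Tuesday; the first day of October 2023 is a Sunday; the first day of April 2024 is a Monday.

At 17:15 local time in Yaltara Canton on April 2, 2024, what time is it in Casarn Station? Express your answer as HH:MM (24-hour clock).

17:45

1 March 2024 is a Friday, so the first Sunday is March 3.
1 October 2024 is a Tuesday, so the first Sunday is October 6 and the fourth is October 27.
April 2, 2024 lies within the daylight-saving period (3 March – 27 October), so Yaltara Canton is on daylight time, UTC+02:00.
17:15 Yaltara Canton − 2h = 15:15 UTC.
1 October 2023 is a Sunday, so the first Monday is October 2 and the fourth is October 23.
1 April 2024 is a Monday, so the first Saturday is April 6.
At the standard offset (UTC+01:30), 15:15 UTC + 1h30m = 16:45 Casarn Station standard time.
The standard-time date in Casarn Station, April 2, 2024, lies within the daylight-saving period (23 October 2023 – 6 April 2024), so Casarn Station is on daylight time, UTC+02:30.
15:15 UTC + 2h30m = 17:45 Casarn Station.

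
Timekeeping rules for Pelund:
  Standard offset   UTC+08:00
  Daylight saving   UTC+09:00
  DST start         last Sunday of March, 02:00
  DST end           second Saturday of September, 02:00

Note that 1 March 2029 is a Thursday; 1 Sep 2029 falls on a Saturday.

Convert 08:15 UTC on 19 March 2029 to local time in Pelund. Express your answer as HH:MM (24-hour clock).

1 March 2029 is a Thursday, so Sundays fall on 4, 11, 18, 25; the last is March 25.
1 September 2029 is a Saturday, so the first Saturday is September 1 and the second is September 8.
At the standard offset (UTC+08:00), 08:15 UTC + 8h = 16:15 Pelund standard time.
The standard-time date in Pelund, 19 March 2029, is outside the daylight-saving period (25 March – 8 September), so Pelund is on standard time, UTC+08:00.
08:15 UTC + 8h = 16:15 local.

16:15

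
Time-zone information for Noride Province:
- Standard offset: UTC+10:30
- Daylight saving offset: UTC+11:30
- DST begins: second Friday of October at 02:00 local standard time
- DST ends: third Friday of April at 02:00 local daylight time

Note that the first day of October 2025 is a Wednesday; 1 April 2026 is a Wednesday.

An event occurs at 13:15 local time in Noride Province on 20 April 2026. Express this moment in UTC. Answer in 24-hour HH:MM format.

02:45

1 October 2025 is a Wednesday, so the first Friday is October 3 and the second is October 10.
1 April 2026 is a Wednesday, so the first Friday is April 3 and the third is April 17.
20 April 2026 does not fall between 10 October 2025 and 17 April 2026, so daylight saving is not in effect and Noride Province is at UTC+10:30.
13:15 local − 10h30m = 02:45 UTC.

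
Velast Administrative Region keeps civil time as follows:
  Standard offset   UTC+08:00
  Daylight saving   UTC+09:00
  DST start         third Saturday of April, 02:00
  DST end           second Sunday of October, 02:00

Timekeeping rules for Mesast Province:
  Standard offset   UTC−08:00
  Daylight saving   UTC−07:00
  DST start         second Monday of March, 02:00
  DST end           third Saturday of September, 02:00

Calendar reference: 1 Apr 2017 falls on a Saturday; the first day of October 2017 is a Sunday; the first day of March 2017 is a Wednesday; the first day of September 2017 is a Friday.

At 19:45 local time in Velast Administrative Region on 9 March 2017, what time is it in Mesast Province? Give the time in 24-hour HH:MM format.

03:45

1 April 2017 is a Saturday, so the first Saturday is April 1 and the third is April 15.
1 October 2017 is a Sunday, so the first Sunday is October 1 and the second is October 8.
9 March 2017 is outside the daylight-saving period (15 April – 8 October), so Velast Administrative Region is on standard time, UTC+08:00.
19:45 Velast Administrative Region − 8h = 11:45 UTC.
1 March 2017 is a Wednesday, so the first Monday is March 6 and the second is March 13.
1 September 2017 is a Friday, so the first Saturday is September 2 and the third is September 16.
At the standard offset (UTC−08:00), 11:45 UTC − 8h = 03:45 Mesast Province standard time.
Daylight saving runs 13 March – 16 September; the standard-time date in Mesast Province, 9 March 2017, is outside that window, so Mesast Province is on standard time at UTC−08:00.
11:45 UTC − 8h = 03:45 Mesast Province.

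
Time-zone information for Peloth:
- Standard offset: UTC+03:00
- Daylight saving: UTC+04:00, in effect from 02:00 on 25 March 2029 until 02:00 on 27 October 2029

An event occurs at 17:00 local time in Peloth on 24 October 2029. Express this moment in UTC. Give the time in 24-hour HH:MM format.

13:00

Daylight saving runs 25 March – 27 October; 24 October 2029 is inside that window, so Peloth is at UTC+04:00.
17:00 local − 4h = 13:00 UTC.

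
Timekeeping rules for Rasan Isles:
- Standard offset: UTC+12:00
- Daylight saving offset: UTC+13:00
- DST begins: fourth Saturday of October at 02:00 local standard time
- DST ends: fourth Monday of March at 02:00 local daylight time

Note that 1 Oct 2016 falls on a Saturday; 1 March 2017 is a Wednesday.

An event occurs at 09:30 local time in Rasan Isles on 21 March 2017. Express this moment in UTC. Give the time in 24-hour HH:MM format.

20:30

1 October 2016 is a Saturday, so the first Saturday is October 1 and the fourth is October 22.
1 March 2017 is a Wednesday, so the first Monday is March 6 and the fourth is March 27.
21 March 2017 falls between 22 October 2016 and 27 March 2017, so daylight saving is in effect and Rasan Isles is at UTC+13:00.
09:30 local − 13h = 20:30 UTC (rolling into the previous day, 20 March 2017).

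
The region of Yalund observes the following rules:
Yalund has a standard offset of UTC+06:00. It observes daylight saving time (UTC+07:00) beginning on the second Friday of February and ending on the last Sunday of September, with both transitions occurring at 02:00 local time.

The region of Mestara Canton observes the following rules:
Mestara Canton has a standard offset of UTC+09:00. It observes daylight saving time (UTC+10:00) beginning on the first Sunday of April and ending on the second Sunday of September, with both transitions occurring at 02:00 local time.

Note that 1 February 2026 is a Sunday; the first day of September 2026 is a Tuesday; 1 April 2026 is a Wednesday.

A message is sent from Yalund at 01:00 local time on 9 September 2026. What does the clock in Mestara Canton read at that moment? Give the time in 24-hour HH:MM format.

1 February 2026 is a Sunday, so the first Friday is February 6 and the second is February 13.
1 September 2026 is a Tuesday, so Sundays fall on 6, 13, 20, 27; the last is September 27.
9 September 2026 falls between 13 February and 27 September, so daylight saving is in effect and Yalund is at UTC+07:00.
01:00 Yalund − 7h = 18:00 UTC (rolling into the previous day, 8 September 2026).
1 April 2026 is a Wednesday, so the first Sunday is April 5.
1 September 2026 is a Tuesday, so the first Sunday is September 6 and the second is September 13.
At the standard offset (UTC+09:00), 18:00 UTC + 9h = 03:00 Mestara Canton standard time (rolling into the next day, 9 September 2026).
The standard-time date in Mestara Canton, 9 September 2026, falls between 5 April and 13 September, so daylight saving is in effect and Mestara Canton is at UTC+10:00.
18:00 UTC + 10h = 04:00 Mestara Canton (rolling into the next day, 9 September 2026).

04:00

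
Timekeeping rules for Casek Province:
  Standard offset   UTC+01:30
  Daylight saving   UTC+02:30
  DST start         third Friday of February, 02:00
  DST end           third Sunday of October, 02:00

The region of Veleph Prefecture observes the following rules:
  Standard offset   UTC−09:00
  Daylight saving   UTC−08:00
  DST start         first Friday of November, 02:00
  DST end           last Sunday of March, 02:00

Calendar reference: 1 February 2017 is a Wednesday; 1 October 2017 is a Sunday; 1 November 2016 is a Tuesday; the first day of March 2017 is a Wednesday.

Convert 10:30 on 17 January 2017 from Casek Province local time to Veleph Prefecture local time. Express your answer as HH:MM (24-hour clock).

1 February 2017 is a Wednesday, so the first Friday is February 3 and the third is February 17.
1 October 2017 is a Sunday, so the first Sunday is October 1 and the third is October 15.
Daylight saving runs 17 February – 15 October; 17 January 2017 is outside that window, so Casek Province is on standard time at UTC+01:30.
10:30 Casek Province − 1h30m = 09:00 UTC.
1 November 2016 is a Tuesday, so the first Friday is November 4.
1 March 2017 is a Wednesday, so Sundays fall on 5, 12, 19, 26; the last is March 26.
At the standard offset (UTC−09:00), 09:00 UTC − 9h = 00:00 Veleph Prefecture standard time.
The standard-time date in Veleph Prefecture, 17 January 2017, lies within the daylight-saving period (4 November 2016 – 26 March 2017), so Veleph Prefecture is on daylight time, UTC−08:00.
09:00 UTC − 8h = 01:00 Veleph Prefecture.

01:00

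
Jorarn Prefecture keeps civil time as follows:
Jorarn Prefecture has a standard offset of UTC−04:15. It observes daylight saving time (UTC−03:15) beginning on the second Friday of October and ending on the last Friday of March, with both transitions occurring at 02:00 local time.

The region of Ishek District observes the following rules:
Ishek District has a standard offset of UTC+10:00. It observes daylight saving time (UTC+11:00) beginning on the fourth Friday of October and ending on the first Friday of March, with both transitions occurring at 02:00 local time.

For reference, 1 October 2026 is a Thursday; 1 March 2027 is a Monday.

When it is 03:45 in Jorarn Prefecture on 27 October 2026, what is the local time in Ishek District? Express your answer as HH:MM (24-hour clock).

18:00

1 October 2026 is a Thursday, so the first Friday is October 2 and the second is October 9.
1 March 2027 is a Monday, so Fridays fall on 5, 12, 19, 26; the last is March 26.
27 October 2026 lies within the daylight-saving period (9 October 2026 – 26 March 2027), so Jorarn Prefecture is on daylight time, UTC−03:15.
03:45 Jorarn Prefecture + 3h15m = 07:00 UTC.
1 October 2026 is a Thursday, so the first Friday is October 2 and the fourth is October 23.
1 March 2027 is a Monday, so the first Friday is March 5.
At the standard offset (UTC+10:00), 07:00 UTC + 10h = 17:00 Ishek District standard time.
Daylight saving runs 23 October 2026 – 5 March 2027; the standard-time date in Ishek District, 27 October 2026, is inside that window, so Ishek District is at UTC+11:00.
07:00 UTC + 11h = 18:00 Ishek District.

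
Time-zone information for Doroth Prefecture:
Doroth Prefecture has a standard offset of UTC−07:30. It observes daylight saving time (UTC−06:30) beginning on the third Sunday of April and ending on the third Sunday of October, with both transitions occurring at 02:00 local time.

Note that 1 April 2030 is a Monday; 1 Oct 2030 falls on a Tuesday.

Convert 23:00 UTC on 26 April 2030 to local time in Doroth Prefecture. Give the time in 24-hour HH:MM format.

16:30

1 April 2030 is a Monday, so the first Sunday is April 7 and the third is April 21.
1 October 2030 is a Tuesday, so the first Sunday is October 6 and the third is October 20.
At the standard offset (UTC−07:30), 23:00 UTC − 7h30m = 15:30 Doroth Prefecture standard time.
Daylight saving runs 21 April – 20 October; the standard-time date in Doroth Prefecture, 26 April 2030, is inside that window, so Doroth Prefecture is at UTC−06:30.
23:00 UTC − 6h30m = 16:30 local.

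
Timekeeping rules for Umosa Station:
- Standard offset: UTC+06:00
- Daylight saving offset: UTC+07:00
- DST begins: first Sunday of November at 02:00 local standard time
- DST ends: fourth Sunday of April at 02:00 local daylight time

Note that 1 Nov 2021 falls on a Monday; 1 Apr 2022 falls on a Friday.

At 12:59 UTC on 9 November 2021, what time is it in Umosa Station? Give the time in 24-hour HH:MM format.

19:59

1 November 2021 is a Monday, so the first Sunday is November 7.
1 April 2022 is a Friday, so the first Sunday is April 3 and the fourth is April 24.
At the standard offset (UTC+06:00), 12:59 UTC + 6h = 18:59 Umosa Station standard time.
The standard-time date in Umosa Station, 9 November 2021, falls between 7 November 2021 and 24 April 2022, so daylight saving is in effect and Umosa Station is at UTC+07:00.
12:59 UTC + 7h = 19:59 local.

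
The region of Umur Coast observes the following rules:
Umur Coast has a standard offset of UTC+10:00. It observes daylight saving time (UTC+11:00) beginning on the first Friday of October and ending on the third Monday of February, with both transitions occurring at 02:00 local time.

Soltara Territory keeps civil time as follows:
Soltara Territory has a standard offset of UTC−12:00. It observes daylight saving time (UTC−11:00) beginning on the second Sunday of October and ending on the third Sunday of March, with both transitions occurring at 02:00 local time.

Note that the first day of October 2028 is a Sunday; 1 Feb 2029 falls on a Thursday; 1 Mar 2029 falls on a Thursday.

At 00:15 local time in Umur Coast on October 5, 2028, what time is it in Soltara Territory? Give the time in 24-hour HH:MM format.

1 October 2028 is a Sunday, so the first Friday is October 6.
1 February 2029 is a Thursday, so the first Monday is February 5 and the third is February 19.
October 5, 2028 does not fall between 6 October 2028 and 19 February 2029, so daylight saving is not in effect and Umur Coast is at UTC+10:00.
00:15 Umur Coast − 10h = 14:15 UTC (rolling into the previous day, 4 October 2028).
1 October 2028 is a Sunday, so the first Sunday is October 1 and the second is October 8.
1 March 2029 is a Thursday, so the first Sunday is March 4 and the third is March 18.
At the standard offset (UTC−12:00), 14:15 UTC − 12h = 02:15 Soltara Territory standard time.
The standard-time date in Soltara Territory, October 4, 2028, does not fall between 8 October 2028 and 18 March 2029, so daylight saving is not in effect and Soltara Territory is at UTC−12:00.
14:15 UTC − 12h = 02:15 Soltara Territory.

02:15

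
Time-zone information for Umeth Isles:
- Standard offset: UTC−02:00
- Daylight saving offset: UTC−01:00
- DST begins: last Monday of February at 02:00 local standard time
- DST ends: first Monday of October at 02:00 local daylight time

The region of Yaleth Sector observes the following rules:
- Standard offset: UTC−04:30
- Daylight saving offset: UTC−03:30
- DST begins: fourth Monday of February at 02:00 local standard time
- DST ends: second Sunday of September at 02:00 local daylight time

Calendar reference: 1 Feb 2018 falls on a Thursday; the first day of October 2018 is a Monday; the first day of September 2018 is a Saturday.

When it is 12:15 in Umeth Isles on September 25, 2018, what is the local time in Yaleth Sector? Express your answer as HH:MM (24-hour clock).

08:45

1 February 2018 is a Thursday, so Mondays fall on 5, 12, 19, 26; the last is February 26.
1 October 2018 is a Monday, so the first Monday is October 1.
September 25, 2018 falls between 26 February and 1 October, so daylight saving is in effect and Umeth Isles is at UTC−01:00.
12:15 Umeth Isles + 1h = 13:15 UTC.
1 February 2018 is a Thursday, so the first Monday is February 5 and the fourth is February 26.
1 September 2018 is a Saturday, so the first Sunday is September 2 and the second is September 9.
At the standard offset (UTC−04:30), 13:15 UTC − 4h30m = 08:45 Yaleth Sector standard time.
The standard-time date in Yaleth Sector, September 25, 2018, does not fall between 26 February and 9 September, so daylight saving is not in effect and Yaleth Sector is at UTC−04:30.
13:15 UTC − 4h30m = 08:45 Yaleth Sector.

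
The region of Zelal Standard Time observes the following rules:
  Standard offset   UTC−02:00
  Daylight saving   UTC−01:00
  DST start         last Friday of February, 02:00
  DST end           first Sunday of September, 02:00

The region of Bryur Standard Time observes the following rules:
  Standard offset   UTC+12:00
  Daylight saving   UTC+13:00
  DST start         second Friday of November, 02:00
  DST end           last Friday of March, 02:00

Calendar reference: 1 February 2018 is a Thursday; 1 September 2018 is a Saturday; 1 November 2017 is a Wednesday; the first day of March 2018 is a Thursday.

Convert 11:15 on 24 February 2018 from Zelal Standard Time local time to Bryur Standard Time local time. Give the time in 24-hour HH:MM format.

1 February 2018 is a Thursday, so Fridays fall on 2, 9, 16, 23; the last is February 23.
1 September 2018 is a Saturday, so the first Sunday is September 2.
24 February 2018 lies within the daylight-saving period (23 February – 2 September), so Zelal Standard Time is on daylight time, UTC−01:00.
11:15 Zelal Standard Time + 1h = 12:15 UTC.
1 November 2017 is a Wednesday, so the first Friday is November 3 and the second is November 10.
1 March 2018 is a Thursday, so Fridays fall on 2, 9, 16, 23, 30; the last is March 30.
At the standard offset (UTC+12:00), 12:15 UTC + 12h = 00:15 Bryur Standard Time standard time (rolling into the next day, 25 February 2018).
Daylight saving runs 10 November 2017 – 30 March 2018; the standard-time date in Bryur Standard Time, 25 February 2018, is inside that window, so Bryur Standard Time is at UTC+13:00.
12:15 UTC + 13h = 01:15 Bryur Standard Time (rolling into the next day, 25 February 2018).

01:15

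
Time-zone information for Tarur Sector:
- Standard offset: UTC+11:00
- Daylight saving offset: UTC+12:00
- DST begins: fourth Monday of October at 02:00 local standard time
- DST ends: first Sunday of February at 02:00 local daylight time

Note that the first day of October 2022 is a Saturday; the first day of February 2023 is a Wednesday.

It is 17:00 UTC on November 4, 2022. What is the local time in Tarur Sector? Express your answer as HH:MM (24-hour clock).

1 October 2022 is a Saturday, so the first Monday is October 3 and the fourth is October 24.
1 February 2023 is a Wednesday, so the first Sunday is February 5.
At the standard offset (UTC+11:00), 17:00 UTC + 11h = 04:00 Tarur Sector standard time (rolling into the next day, 5 November 2022).
Daylight saving runs 24 October 2022 – 5 February 2023; the standard-time date in Tarur Sector, November 5, 2022, is inside that window, so Tarur Sector is at UTC+12:00.
17:00 UTC + 12h = 05:00 local (rolling into the next day, 5 November 2022).

05:00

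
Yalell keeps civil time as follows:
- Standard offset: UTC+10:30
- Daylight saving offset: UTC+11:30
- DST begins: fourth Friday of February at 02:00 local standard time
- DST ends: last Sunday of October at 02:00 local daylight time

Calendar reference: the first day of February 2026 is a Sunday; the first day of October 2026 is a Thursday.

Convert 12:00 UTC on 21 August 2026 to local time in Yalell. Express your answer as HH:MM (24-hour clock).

23:30

1 February 2026 is a Sunday, so the first Friday is February 6 and the fourth is February 27.
1 October 2026 is a Thursday, so Sundays fall on 4, 11, 18, 25; the last is October 25.
At the standard offset (UTC+10:30), 12:00 UTC + 10h30m = 22:30 Yalell standard time.
The standard-time date in Yalell, 21 August 2026, falls between 27 February and 25 October, so daylight saving is in effect and Yalell is at UTC+11:30.
12:00 UTC + 11h30m = 23:30 local.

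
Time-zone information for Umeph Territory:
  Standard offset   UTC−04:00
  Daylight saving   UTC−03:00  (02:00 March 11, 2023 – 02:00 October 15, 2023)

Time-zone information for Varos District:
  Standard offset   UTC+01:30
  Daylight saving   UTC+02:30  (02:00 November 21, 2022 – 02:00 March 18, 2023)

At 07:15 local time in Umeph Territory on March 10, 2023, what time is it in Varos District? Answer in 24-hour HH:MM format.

13:45

March 10, 2023 does not fall between 11 March and 15 October, so daylight saving is not in effect and Umeph Territory is at UTC−04:00.
07:15 Umeph Territory + 4h = 11:15 UTC.
At the standard offset (UTC+01:30), 11:15 UTC + 1h30m = 12:45 Varos District standard time.
Daylight saving runs 21 November 2022 – 18 March 2023; the standard-time date in Varos District, March 10, 2023, is inside that window, so Varos District is at UTC+02:30.
11:15 UTC + 2h30m = 13:45 Varos District.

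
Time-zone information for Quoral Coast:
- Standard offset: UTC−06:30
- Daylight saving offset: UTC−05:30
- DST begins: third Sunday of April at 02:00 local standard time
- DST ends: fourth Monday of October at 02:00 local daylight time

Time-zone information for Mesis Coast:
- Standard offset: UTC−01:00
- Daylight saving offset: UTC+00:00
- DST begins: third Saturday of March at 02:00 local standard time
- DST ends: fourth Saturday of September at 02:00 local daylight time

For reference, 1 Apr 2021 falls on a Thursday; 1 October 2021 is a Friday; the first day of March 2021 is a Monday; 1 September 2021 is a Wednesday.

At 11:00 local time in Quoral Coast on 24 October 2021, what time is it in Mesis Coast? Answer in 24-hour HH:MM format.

15:30

1 April 2021 is a Thursday, so the first Sunday is April 4 and the third is April 18.
1 October 2021 is a Friday, so the first Monday is October 4 and the fourth is October 25.
Daylight saving runs 18 April – 25 October; 24 October 2021 is inside that window, so Quoral Coast is at UTC−05:30.
11:00 Quoral Coast + 5h30m = 16:30 UTC.
1 March 2021 is a Monday, so the first Saturday is March 6 and the third is March 20.
1 September 2021 is a Wednesday, so the first Saturday is September 4 and the fourth is September 25.
At the standard offset (UTC−01:00), 16:30 UTC − 1h = 15:30 Mesis Coast standard time.
The standard-time date in Mesis Coast, 24 October 2021, does not fall between 20 March and 25 September, so daylight saving is not in effect and Mesis Coast is at UTC−01:00.
16:30 UTC − 1h = 15:30 Mesis Coast.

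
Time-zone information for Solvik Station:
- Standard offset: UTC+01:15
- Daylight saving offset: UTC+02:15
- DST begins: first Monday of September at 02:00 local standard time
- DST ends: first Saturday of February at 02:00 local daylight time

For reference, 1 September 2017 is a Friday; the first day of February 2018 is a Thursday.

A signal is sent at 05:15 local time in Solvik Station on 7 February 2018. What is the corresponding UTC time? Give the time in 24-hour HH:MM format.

1 September 2017 is a Friday, so the first Monday is September 4.
1 February 2018 is a Thursday, so the first Saturday is February 3.
Daylight saving runs 4 September 2017 – 3 February 2018; 7 February 2018 is outside that window, so Solvik Station is on standard time at UTC+01:15.
05:15 local − 1h15m = 04:00 UTC.

04:00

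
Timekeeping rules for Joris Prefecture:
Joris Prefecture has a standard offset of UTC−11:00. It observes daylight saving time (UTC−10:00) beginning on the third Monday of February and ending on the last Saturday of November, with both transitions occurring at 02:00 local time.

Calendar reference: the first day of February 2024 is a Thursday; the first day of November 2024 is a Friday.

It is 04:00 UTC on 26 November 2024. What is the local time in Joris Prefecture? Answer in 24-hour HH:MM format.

18:00

1 February 2024 is a Thursday, so the first Monday is February 5 and the third is February 19.
1 November 2024 is a Friday, so Saturdays fall on 2, 9, 16, 23, 30; the last is November 30.
At the standard offset (UTC−11:00), 04:00 UTC − 11h = 17:00 Joris Prefecture standard time (rolling into the previous day, 25 November 2024).
Daylight saving runs 19 February – 30 November; the standard-time date in Joris Prefecture, 25 November 2024, is inside that window, so Joris Prefecture is at UTC−10:00.
04:00 UTC − 10h = 18:00 local (rolling into the previous day, 25 November 2024).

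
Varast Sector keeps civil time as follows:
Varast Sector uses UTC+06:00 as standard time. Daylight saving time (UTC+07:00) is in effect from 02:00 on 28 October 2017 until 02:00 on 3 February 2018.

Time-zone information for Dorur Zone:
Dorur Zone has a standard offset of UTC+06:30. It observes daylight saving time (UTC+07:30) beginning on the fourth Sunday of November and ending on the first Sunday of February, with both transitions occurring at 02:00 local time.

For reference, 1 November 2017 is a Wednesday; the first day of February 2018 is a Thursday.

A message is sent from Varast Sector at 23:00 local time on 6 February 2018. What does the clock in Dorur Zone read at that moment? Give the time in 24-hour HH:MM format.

6 February 2018 is outside the daylight-saving period (28 October 2017 – 3 February 2018), so Varast Sector is on standard time, UTC+06:00.
23:00 Varast Sector − 6h = 17:00 UTC.
1 November 2017 is a Wednesday, so the first Sunday is November 5 and the fourth is November 26.
1 February 2018 is a Thursday, so the first Sunday is February 4.
At the standard offset (UTC+06:30), 17:00 UTC + 6h30m = 23:30 Dorur Zone standard time.
The standard-time date in Dorur Zone, 6 February 2018, does not fall between 26 November 2017 and 4 February 2018, so daylight saving is not in effect and Dorur Zone is at UTC+06:30.
17:00 UTC + 6h30m = 23:30 Dorur Zone.

23:30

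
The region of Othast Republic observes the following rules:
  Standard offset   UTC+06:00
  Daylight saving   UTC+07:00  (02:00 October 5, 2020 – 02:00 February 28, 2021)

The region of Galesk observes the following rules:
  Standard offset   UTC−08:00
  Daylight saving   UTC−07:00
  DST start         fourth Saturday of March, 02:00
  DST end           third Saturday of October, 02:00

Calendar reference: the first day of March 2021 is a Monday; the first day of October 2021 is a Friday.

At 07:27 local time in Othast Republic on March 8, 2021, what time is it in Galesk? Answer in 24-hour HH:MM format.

March 8, 2021 is outside the daylight-saving period (5 October 2020 – 28 February 2021), so Othast Republic is on standard time, UTC+06:00.
07:27 Othast Republic − 6h = 01:27 UTC.
1 March 2021 is a Monday, so the first Saturday is March 6 and the fourth is March 27.
1 October 2021 is a Friday, so the first Saturday is October 2 and the third is October 16.
At the standard offset (UTC−08:00), 01:27 UTC − 8h = 17:27 Galesk standard time (rolling into the previous day, 7 March 2021).
Daylight saving runs 27 March – 16 October; the standard-time date in Galesk, March 7, 2021, is outside that window, so Galesk is on standard time at UTC−08:00.
01:27 UTC − 8h = 17:27 Galesk (rolling into the previous day, 7 March 2021).

17:27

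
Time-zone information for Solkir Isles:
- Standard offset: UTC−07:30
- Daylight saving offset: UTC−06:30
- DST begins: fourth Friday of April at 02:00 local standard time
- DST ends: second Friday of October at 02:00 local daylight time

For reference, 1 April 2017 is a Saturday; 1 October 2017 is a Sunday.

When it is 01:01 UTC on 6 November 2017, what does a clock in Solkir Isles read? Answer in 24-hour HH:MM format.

1 April 2017 is a Saturday, so the first Friday is April 7 and the fourth is April 28.
1 October 2017 is a Sunday, so the first Friday is October 6 and the second is October 13.
At the standard offset (UTC−07:30), 01:01 UTC − 7h30m = 17:31 Solkir Isles standard time (rolling into the previous day, 5 November 2017).
The standard-time date in Solkir Isles, 5 November 2017, does not fall between 28 April and 13 October, so daylight saving is not in effect and Solkir Isles is at UTC−07:30.
01:01 UTC − 7h30m = 17:31 local (rolling into the previous day, 5 November 2017).

17:31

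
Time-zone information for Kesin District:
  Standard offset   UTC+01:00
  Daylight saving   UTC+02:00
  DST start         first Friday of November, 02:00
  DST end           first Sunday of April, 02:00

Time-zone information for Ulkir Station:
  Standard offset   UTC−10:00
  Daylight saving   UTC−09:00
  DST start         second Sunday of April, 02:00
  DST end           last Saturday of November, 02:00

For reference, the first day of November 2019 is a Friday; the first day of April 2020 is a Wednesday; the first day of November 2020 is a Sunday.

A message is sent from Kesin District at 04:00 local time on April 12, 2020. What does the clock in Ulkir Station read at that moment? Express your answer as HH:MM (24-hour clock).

1 November 2019 is a Friday, so the first Friday is November 1.
1 April 2020 is a Wednesday, so the first Sunday is April 5.
April 12, 2020 does not fall between 1 November 2019 and 5 April 2020, so daylight saving is not in effect and Kesin District is at UTC+01:00.
04:00 Kesin District − 1h = 03:00 UTC.
1 April 2020 is a Wednesday, so the first Sunday is April 5 and the second is April 12.
1 November 2020 is a Sunday, so Saturdays fall on 7, 14, 21, 28; the last is November 28.
At the standard offset (UTC−10:00), 03:00 UTC − 10h = 17:00 Ulkir Station standard time (rolling into the previous day, 11 April 2020).
The standard-time date in Ulkir Station, April 11, 2020, is outside the daylight-saving period (12 April – 28 November), so Ulkir Station is on standard time, UTC−10:00.
03:00 UTC − 10h = 17:00 Ulkir Station (rolling into the previous day, 11 April 2020).

17:00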